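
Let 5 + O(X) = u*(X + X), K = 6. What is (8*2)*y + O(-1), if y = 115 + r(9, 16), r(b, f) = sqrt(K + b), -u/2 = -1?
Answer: 1831 + 16*sqrt(15) ≈ 1893.0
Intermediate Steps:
u = 2 (u = -2*(-1) = 2)
O(X) = -5 + 4*X (O(X) = -5 + 2*(X + X) = -5 + 2*(2*X) = -5 + 4*X)
r(b, f) = sqrt(6 + b)
y = 115 + sqrt(15) (y = 115 + sqrt(6 + 9) = 115 + sqrt(15) ≈ 118.87)
(8*2)*y + O(-1) = (8*2)*(115 + sqrt(15)) + (-5 + 4*(-1)) = 16*(115 + sqrt(15)) + (-5 - 4) = (1840 + 16*sqrt(15)) - 9 = 1831 + 16*sqrt(15)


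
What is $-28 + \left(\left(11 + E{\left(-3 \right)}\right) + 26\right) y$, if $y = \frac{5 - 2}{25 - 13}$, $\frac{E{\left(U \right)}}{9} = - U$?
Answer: $-12$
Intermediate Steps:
$E{\left(U \right)} = - 9 U$ ($E{\left(U \right)} = 9 \left(- U\right) = - 9 U$)
$y = \frac{1}{4}$ ($y = \frac{3}{12} = 3 \cdot \frac{1}{12} = \frac{1}{4} \approx 0.25$)
$-28 + \left(\left(11 + E{\left(-3 \right)}\right) + 26\right) y = -28 + \left(\left(11 - -27\right) + 26\right) \frac{1}{4} = -28 + \left(\left(11 + 27\right) + 26\right) \frac{1}{4} = -28 + \left(38 + 26\right) \frac{1}{4} = -28 + 64 \cdot \frac{1}{4} = -28 + 16 = -12$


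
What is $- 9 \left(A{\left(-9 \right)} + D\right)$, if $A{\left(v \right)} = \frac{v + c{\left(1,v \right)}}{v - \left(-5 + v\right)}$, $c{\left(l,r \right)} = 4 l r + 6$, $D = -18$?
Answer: $\frac{1161}{5} \approx 232.2$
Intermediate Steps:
$c{\left(l,r \right)} = 6 + 4 l r$ ($c{\left(l,r \right)} = 4 l r + 6 = 6 + 4 l r$)
$A{\left(v \right)} = \frac{6}{5} + v$ ($A{\left(v \right)} = \frac{v + \left(6 + 4 \cdot 1 v\right)}{v - \left(-5 + v\right)} = \frac{v + \left(6 + 4 v\right)}{5} = \left(6 + 5 v\right) \frac{1}{5} = \frac{6}{5} + v$)
$- 9 \left(A{\left(-9 \right)} + D\right) = - 9 \left(\left(\frac{6}{5} - 9\right) - 18\right) = - 9 \left(- \frac{39}{5} - 18\right) = \left(-9\right) \left(- \frac{129}{5}\right) = \frac{1161}{5}$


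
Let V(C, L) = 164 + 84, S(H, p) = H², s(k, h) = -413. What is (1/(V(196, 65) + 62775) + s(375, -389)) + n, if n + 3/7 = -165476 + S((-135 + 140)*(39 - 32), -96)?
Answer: -72643523966/441161 ≈ -1.6466e+5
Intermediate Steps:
V(C, L) = 248
n = -1149760/7 (n = -3/7 + (-165476 + ((-135 + 140)*(39 - 32))²) = -3/7 + (-165476 + (5*7)²) = -3/7 + (-165476 + 35²) = -3/7 + (-165476 + 1225) = -3/7 - 164251 = -1149760/7 ≈ -1.6425e+5)
(1/(V(196, 65) + 62775) + s(375, -389)) + n = (1/(248 + 62775) - 413) - 1149760/7 = (1/63023 - 413) - 1149760/7 = -26028498/63023 - 1149760/7 = -72643523966/441161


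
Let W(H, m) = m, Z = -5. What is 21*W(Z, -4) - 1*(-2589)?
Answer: 2505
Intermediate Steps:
21*W(Z, -4) - 1*(-2589) = 21*(-4) - 1*(-2589) = -84 + 2589 = 2505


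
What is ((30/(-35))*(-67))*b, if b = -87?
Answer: -34974/7 ≈ -4996.3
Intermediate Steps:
((30/(-35))*(-67))*b = ((30/(-35))*(-67))*(-87) = ((30*(-1/35))*(-67))*(-87) = -6/7*(-67)*(-87) = (402/7)*(-87) = -34974/7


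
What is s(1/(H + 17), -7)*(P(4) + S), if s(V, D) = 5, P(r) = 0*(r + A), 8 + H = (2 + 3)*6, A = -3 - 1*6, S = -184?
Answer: -920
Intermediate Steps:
A = -9 (A = -3 - 6 = -9)
H = 22 (H = -8 + (2 + 3)*6 = -8 + 5*6 = -8 + 30 = 22)
P(r) = 0 (P(r) = 0*(r - 9) = 0*(-9 + r) = 0)
s(1/(H + 17), -7)*(P(4) + S) = 5*(0 - 184) = 5*(-184) = -920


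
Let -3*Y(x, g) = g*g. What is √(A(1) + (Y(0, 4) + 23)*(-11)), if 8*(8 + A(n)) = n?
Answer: I*√29118/12 ≈ 14.22*I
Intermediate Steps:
Y(x, g) = -g²/3 (Y(x, g) = -g*g/3 = -g²/3)
A(n) = -8 + n/8
√(A(1) + (Y(0, 4) + 23)*(-11)) = √((-8 + (⅛)*1) + (-⅓*4² + 23)*(-11)) = √((-8 + ⅛) + (-⅓*16 + 23)*(-11)) = √(-63/8 + (-16/3 + 23)*(-11)) = √(-63/8 + (53/3)*(-11)) = √(-63/8 - 583/3) = √(-4853/24) = I*√29118/12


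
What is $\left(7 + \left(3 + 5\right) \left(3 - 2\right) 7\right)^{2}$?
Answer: $3969$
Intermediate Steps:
$\left(7 + \left(3 + 5\right) \left(3 - 2\right) 7\right)^{2} = \left(7 + 8 \cdot 1 \cdot 7\right)^{2} = \left(7 + 8 \cdot 7\right)^{2} = \left(7 + 56\right)^{2} = 63^{2} = 3969$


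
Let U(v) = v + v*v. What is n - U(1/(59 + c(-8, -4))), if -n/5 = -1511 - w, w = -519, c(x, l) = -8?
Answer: 12900908/2601 ≈ 4960.0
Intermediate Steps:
U(v) = v + v²
n = 4960 (n = -5*(-1511 - 1*(-519)) = -5*(-1511 + 519) = -5*(-992) = 4960)
n - U(1/(59 + c(-8, -4))) = 4960 - (1 + 1/(59 - 8))/(59 - 8) = 4960 - (1 + 1/51)/51 = 4960 - 52/(51*51) = 4960 - 1*52/2601 = 4960 - 52/2601 = 12900908/2601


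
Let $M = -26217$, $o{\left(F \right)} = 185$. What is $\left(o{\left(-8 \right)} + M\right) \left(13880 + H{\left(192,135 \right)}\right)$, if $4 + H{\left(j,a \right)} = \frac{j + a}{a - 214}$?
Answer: $- \frac{28527870064}{79} \approx -3.6111 \cdot 10^{8}$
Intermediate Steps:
$H{\left(j,a \right)} = -4 + \frac{a + j}{-214 + a}$ ($H{\left(j,a \right)} = -4 + \frac{j + a}{a - 214} = -4 + \frac{a + j}{-214 + a}$)
$\left(o{\left(-8 \right)} + M\right) \left(13880 + H{\left(192,135 \right)}\right) = \left(185 - 26217\right) \left(13880 + \frac{856 + 192 - 405}{-214 + 135}\right) = - 26032 \left(13880 + \frac{856 + 192 - 405}{-79}\right) = - 26032 \left(13880 - \frac{643}{79}\right) = \left(-26032\right) \frac{1095877}{79} = - \frac{28527870064}{79}$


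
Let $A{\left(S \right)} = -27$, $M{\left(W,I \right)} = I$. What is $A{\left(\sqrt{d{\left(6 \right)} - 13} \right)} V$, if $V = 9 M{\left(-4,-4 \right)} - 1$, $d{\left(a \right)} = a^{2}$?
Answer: $999$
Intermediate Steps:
$V = -37$ ($V = 9 \left(-4\right) - 1 = -36 - 1 = -37$)
$A{\left(\sqrt{d{\left(6 \right)} - 13} \right)} V = \left(-27\right) \left(-37\right) = 999$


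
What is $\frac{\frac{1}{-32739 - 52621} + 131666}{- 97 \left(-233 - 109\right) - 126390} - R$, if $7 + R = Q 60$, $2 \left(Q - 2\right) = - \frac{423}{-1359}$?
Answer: $- \frac{148685232254089}{1201494581760} \approx -123.75$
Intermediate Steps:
$Q = \frac{651}{302}$ ($Q = 2 + \frac{\left(-423\right) \frac{1}{-1359}}{2} = 2 + \frac{\left(-423\right) \left(- \frac{1}{1359}\right)}{2} = 2 + \frac{1}{2} \cdot \frac{47}{151} = 2 + \frac{47}{302} = \frac{651}{302} \approx 2.1556$)
$R = \frac{18473}{151}$ ($R = -7 + \frac{651}{302} \cdot 60 = -7 + \frac{19530}{151} = \frac{18473}{151} \approx 122.34$)
$\frac{\frac{1}{-32739 - 52621} + 131666}{- 97 \left(-233 - 109\right) - 126390} - R = \frac{\frac{1}{-32739 - 52621} + 131666}{- 97 \left(-233 - 109\right) - 126390} - \frac{18473}{151} = \frac{\frac{1}{-32739 - 52621} + 131666}{\left(-97\right) \left(-342\right) - 126390} - \frac{18473}{151} = \frac{\frac{1}{-85360} + 131666}{33174 - 126390} - \frac{18473}{151} = \frac{- \frac{1}{85360} + 131666}{-93216} - \frac{18473}{151} = \frac{11239009759}{85360} \left(- \frac{1}{93216}\right) - \frac{18473}{151} = - \frac{11239009759}{7956917760} - \frac{18473}{151} = - \frac{148685232254089}{1201494581760}$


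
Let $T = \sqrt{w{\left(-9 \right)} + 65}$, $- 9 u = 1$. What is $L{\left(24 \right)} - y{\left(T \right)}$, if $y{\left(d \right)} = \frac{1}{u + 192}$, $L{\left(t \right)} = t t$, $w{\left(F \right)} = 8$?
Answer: $\frac{994743}{1727} \approx 576.0$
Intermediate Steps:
$u = - \frac{1}{9}$ ($u = \left(- \frac{1}{9}\right) 1 = - \frac{1}{9} \approx -0.11111$)
$L{\left(t \right)} = t^{2}$
$T = \sqrt{73}$ ($T = \sqrt{8 + 65} = \sqrt{73} \approx 8.544$)
$y{\left(d \right)} = \frac{9}{1727}$ ($y{\left(d \right)} = \frac{1}{- \frac{1}{9} + 192} = \frac{1}{\frac{1727}{9}} = \frac{9}{1727}$)
$L{\left(24 \right)} - y{\left(T \right)} = 24^{2} - \frac{9}{1727} = 576 - \frac{9}{1727} = \frac{994743}{1727}$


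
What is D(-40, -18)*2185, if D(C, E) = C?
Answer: -87400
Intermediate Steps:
D(-40, -18)*2185 = -40*2185 = -87400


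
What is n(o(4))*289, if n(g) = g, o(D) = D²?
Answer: 4624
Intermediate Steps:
n(o(4))*289 = 4²*289 = 16*289 = 4624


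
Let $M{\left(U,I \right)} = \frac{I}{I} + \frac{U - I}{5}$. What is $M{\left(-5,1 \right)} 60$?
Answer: $-12$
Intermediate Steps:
$M{\left(U,I \right)} = 1 - \frac{I}{5} + \frac{U}{5}$ ($M{\left(U,I \right)} = 1 + \left(U - I\right) \frac{1}{5} = 1 - \left(- \frac{U}{5} + \frac{I}{5}\right) = 1 - \frac{I}{5} + \frac{U}{5}$)
$M{\left(-5,1 \right)} 60 = \left(1 - \frac{1}{5} + \frac{1}{5} \left(-5\right)\right) 60 = \left(1 - \frac{1}{5} - 1\right) 60 = \left(- \frac{1}{5}\right) 60 = -12$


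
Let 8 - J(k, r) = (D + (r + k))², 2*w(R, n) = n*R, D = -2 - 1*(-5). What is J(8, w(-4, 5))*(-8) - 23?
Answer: -79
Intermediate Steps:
D = 3 (D = -2 + 5 = 3)
w(R, n) = R*n/2 (w(R, n) = (n*R)/2 = (R*n)/2 = R*n/2)
J(k, r) = 8 - (3 + k + r)² (J(k, r) = 8 - (3 + (r + k))² = 8 - (3 + (k + r))² = 8 - (3 + k + r)²)
J(8, w(-4, 5))*(-8) - 23 = (8 - (3 + 8 + (½)*(-4)*5)²)*(-8) - 23 = (8 - (3 + 8 - 10)²)*(-8) - 23 = (8 - 1*1²)*(-8) - 23 = (8 - 1*1)*(-8) - 23 = (8 - 1)*(-8) - 23 = 7*(-8) - 23 = -56 - 23 = -79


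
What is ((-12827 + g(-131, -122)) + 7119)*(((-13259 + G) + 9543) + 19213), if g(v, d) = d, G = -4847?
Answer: -62089500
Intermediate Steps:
((-12827 + g(-131, -122)) + 7119)*(((-13259 + G) + 9543) + 19213) = ((-12827 - 122) + 7119)*(((-13259 - 4847) + 9543) + 19213) = (-12949 + 7119)*((-18106 + 9543) + 19213) = -5830*(-8563 + 19213) = -5830*10650 = -62089500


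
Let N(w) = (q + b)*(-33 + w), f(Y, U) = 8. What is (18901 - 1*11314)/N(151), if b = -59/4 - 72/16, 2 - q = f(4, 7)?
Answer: -15174/5959 ≈ -2.5464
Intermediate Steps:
q = -6 (q = 2 - 1*8 = 2 - 8 = -6)
b = -77/4 (b = -59*¼ - 72*1/16 = -59/4 - 9/2 = -77/4 ≈ -19.250)
N(w) = 3333/4 - 101*w/4 (N(w) = (-6 - 77/4)*(-33 + w) = -101*(-33 + w)/4 = 3333/4 - 101*w/4)
(18901 - 1*11314)/N(151) = (18901 - 1*11314)/(3333/4 - 101/4*151) = (18901 - 11314)/(3333/4 - 15251/4) = 7587/(-5959/2) = 7587*(-2/5959) = -15174/5959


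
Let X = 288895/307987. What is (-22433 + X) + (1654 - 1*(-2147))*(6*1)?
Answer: 115168046/307987 ≈ 373.94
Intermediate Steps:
X = 288895/307987 (X = 288895*(1/307987) = 288895/307987 ≈ 0.93801)
(-22433 + X) + (1654 - 1*(-2147))*(6*1) = (-22433 + 288895/307987) + (1654 - 1*(-2147))*(6*1) = -6908783476/307987 + (1654 + 2147)*6 = -6908783476/307987 + 3801*6 = -6908783476/307987 + 22806 = 115168046/307987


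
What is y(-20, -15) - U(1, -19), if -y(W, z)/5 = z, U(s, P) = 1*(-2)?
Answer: 77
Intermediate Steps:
U(s, P) = -2
y(W, z) = -5*z
y(-20, -15) - U(1, -19) = -5*(-15) - 1*(-2) = 75 + 2 = 77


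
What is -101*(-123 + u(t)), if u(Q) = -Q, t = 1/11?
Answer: 136754/11 ≈ 12432.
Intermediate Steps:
t = 1/11 ≈ 0.090909
-101*(-123 + u(t)) = -101*(-123 - 1*1/11) = -101*(-123 - 1/11) = -101*(-1354/11) = 136754/11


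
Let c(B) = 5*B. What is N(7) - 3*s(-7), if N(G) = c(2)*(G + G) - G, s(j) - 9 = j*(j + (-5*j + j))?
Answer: 547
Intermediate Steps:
s(j) = 9 - 3*j² (s(j) = 9 + j*(j + (-5*j + j)) = 9 + j*(j - 4*j) = 9 + j*(-3*j) = 9 - 3*j²)
N(G) = 19*G (N(G) = (5*2)*(G + G) - G = 10*(2*G) - G = 20*G - G = 19*G)
N(7) - 3*s(-7) = 19*7 - 3*(9 - 3*(-7)²) = 133 - 3*(9 - 3*49) = 133 - 3*(9 - 147) = 133 - 3*(-138) = 133 + 414 = 547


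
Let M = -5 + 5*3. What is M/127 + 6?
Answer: 772/127 ≈ 6.0787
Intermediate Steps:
M = 10 (M = -5 + 15 = 10)
M/127 + 6 = 10/127 + 6 = 772/127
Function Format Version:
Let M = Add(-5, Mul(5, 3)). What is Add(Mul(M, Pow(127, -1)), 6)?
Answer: Rational(772, 127) ≈ 6.0787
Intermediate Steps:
M = 10 (M = Add(-5, 15) = 10)
Add(Mul(M, Pow(127, -1)), 6) = Add(Mul(10, Pow(127, -1)), 6) = Add(Mul(10, Rational(1, 127)), 6) = Add(Rational(10, 127), 6) = Rational(772, 127)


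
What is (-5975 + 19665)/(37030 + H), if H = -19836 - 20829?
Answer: -2738/727 ≈ -3.7662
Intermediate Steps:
H = -40665
(-5975 + 19665)/(37030 + H) = (-5975 + 19665)/(37030 - 40665) = 13690/(-3635) = 13690*(-1/3635) = -2738/727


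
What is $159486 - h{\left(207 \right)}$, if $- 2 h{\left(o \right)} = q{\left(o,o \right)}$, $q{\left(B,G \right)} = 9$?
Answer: $\frac{318981}{2} \approx 1.5949 \cdot 10^{5}$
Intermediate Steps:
$h{\left(o \right)} = - \frac{9}{2}$ ($h{\left(o \right)} = \left(- \frac{1}{2}\right) 9 = - \frac{9}{2}$)
$159486 - h{\left(207 \right)} = 159486 - - \frac{9}{2} = 159486 + \frac{9}{2} = \frac{318981}{2}$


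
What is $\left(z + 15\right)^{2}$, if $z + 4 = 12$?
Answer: $529$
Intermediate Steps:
$z = 8$ ($z = -4 + 12 = 8$)
$\left(z + 15\right)^{2} = \left(8 + 15\right)^{2} = 23^{2} = 529$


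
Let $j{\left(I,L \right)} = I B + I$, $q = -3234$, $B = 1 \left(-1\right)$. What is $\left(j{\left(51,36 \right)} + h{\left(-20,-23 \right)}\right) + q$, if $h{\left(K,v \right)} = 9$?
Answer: $-3225$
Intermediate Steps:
$B = -1$
$j{\left(I,L \right)} = 0$ ($j{\left(I,L \right)} = I \left(-1\right) + I = - I + I = 0$)
$\left(j{\left(51,36 \right)} + h{\left(-20,-23 \right)}\right) + q = \left(0 + 9\right) - 3234 = 9 - 3234 = -3225$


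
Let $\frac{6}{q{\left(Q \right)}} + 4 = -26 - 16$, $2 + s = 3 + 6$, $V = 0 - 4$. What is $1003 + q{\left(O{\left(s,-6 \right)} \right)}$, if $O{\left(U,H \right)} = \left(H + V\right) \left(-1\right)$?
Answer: $\frac{23066}{23} \approx 1002.9$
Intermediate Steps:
$V = -4$
$s = 7$ ($s = -2 + \left(3 + 6\right) = -2 + 9 = 7$)
$O{\left(U,H \right)} = 4 - H$ ($O{\left(U,H \right)} = \left(H - 4\right) \left(-1\right) = \left(-4 + H\right) \left(-1\right) = 4 - H$)
$q{\left(Q \right)} = - \frac{3}{23}$ ($q{\left(Q \right)} = \frac{6}{-4 - 42} = \frac{6}{-46} = 6 \left(- \frac{1}{46}\right) = - \frac{3}{23}$)
$1003 + q{\left(O{\left(s,-6 \right)} \right)} = 1003 - \frac{3}{23} = \frac{23066}{23}$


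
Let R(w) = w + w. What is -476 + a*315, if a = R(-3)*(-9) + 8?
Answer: 19054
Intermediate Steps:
R(w) = 2*w
a = 62 (a = (2*(-3))*(-9) + 8 = -6*(-9) + 8 = 54 + 8 = 62)
-476 + a*315 = -476 + 62*315 = -476 + 19530 = 19054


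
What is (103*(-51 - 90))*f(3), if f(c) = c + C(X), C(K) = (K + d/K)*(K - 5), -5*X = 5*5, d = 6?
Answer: -943995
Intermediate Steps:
X = -5 ≈ -5.0000
C(K) = (-5 + K)*(K + 6/K) (C(K) = (K + 6/K)*(K - 5) = (K + 6/K)*(-5 + K) = (-5 + K)*(K + 6/K))
f(c) = 62 + c (f(c) = c + (6 + (-5)**2 - 30/(-5) - 5*(-5)) = c + (6 + 25 - 30*(-1/5) + 25) = c + (6 + 25 + 6 + 25) = c + 62 = 62 + c)
(103*(-51 - 90))*f(3) = (103*(-51 - 90))*(62 + 3) = (103*(-141))*65 = -14523*65 = -943995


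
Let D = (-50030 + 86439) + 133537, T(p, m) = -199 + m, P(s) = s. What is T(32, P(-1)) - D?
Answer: -170146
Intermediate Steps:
D = 169946 (D = 36409 + 133537 = 169946)
T(32, P(-1)) - D = (-199 - 1) - 1*169946 = -200 - 169946 = -170146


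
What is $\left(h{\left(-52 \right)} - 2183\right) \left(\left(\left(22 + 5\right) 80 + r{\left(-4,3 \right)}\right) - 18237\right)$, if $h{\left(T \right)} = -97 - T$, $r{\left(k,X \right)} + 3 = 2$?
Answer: $35821784$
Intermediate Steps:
$r{\left(k,X \right)} = -1$ ($r{\left(k,X \right)} = -3 + 2 = -1$)
$\left(h{\left(-52 \right)} - 2183\right) \left(\left(\left(22 + 5\right) 80 + r{\left(-4,3 \right)}\right) - 18237\right) = \left(\left(-97 - -52\right) - 2183\right) \left(\left(\left(22 + 5\right) 80 - 1\right) - 18237\right) = \left(\left(-97 + 52\right) - 2183\right) \left(\left(27 \cdot 80 - 1\right) - 18237\right) = \left(-45 - 2183\right) \left(\left(2160 - 1\right) - 18237\right) = - 2228 \left(2159 - 18237\right) = \left(-2228\right) \left(-16078\right) = 35821784$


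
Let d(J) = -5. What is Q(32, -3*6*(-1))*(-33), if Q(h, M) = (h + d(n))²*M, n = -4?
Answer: -433026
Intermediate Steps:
Q(h, M) = M*(-5 + h)² (Q(h, M) = (h - 5)²*M = (-5 + h)²*M = M*(-5 + h)²)
Q(32, -3*6*(-1))*(-33) = ((-3*6*(-1))*(-5 + 32)²)*(-33) = (-18*(-1)*27²)*(-33) = (18*729)*(-33) = 13122*(-33) = -433026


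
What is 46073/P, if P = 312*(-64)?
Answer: -46073/19968 ≈ -2.3073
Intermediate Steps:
P = -19968
46073/P = 46073/(-19968) = 46073*(-1/19968) = -46073/19968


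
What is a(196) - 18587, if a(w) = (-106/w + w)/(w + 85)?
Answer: -511829651/27538 ≈ -18586.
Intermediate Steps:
a(w) = (w - 106/w)/(85 + w)
a(196) - 18587 = (-106 + 196²)/(196*(85 + 196)) - 18587 = (1/196)*(-106 + 38416)/281 - 18587 = (1/196)*(1/281)*38310 - 18587 = 19155/27538 - 18587 = -511829651/27538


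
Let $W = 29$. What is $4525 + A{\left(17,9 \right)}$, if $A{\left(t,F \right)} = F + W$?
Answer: $4563$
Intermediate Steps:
$A{\left(t,F \right)} = 29 + F$ ($A{\left(t,F \right)} = F + 29 = 29 + F$)
$4525 + A{\left(17,9 \right)} = 4525 + \left(29 + 9\right) = 4525 + 38 = 4563$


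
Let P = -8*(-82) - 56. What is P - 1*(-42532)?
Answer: 43132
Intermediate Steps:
P = 600 (P = 656 - 56 = 600)
P - 1*(-42532) = 600 - 1*(-42532) = 600 + 42532 = 43132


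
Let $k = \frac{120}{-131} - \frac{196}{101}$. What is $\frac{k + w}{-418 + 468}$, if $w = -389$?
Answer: $- \frac{1036931}{132310} \approx -7.8371$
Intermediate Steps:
$k = - \frac{37796}{13231}$ ($k = 120 \left(- \frac{1}{131}\right) - \frac{196}{101} = - \frac{120}{131} - \frac{196}{101} = - \frac{37796}{13231} \approx -2.8566$)
$\frac{k + w}{-418 + 468} = \frac{- \frac{37796}{13231} - 389}{-418 + 468} = - \frac{5184655}{13231 \cdot 50} = \left(- \frac{5184655}{13231}\right) \frac{1}{50} = - \frac{1036931}{132310}$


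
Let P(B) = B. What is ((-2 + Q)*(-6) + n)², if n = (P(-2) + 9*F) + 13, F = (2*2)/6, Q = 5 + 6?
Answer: 1369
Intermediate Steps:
Q = 11
F = ⅔ (F = 4*(⅙) = ⅔ ≈ 0.66667)
n = 17 (n = (-2 + 9*(⅔)) + 13 = (-2 + 6) + 13 = 4 + 13 = 17)
((-2 + Q)*(-6) + n)² = ((-2 + 11)*(-6) + 17)² = (9*(-6) + 17)² = (-54 + 17)² = (-37)² = 1369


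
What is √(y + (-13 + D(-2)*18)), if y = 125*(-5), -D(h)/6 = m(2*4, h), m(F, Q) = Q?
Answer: I*√422 ≈ 20.543*I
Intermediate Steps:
D(h) = -6*h
y = -625
√(y + (-13 + D(-2)*18)) = √(-625 + (-13 - 6*(-2)*18)) = √(-625 + (-13 + 12*18)) = √(-625 + (-13 + 216)) = √(-625 + 203) = √(-422) = I*√422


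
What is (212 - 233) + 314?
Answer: 293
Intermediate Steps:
(212 - 233) + 314 = -21 + 314 = 293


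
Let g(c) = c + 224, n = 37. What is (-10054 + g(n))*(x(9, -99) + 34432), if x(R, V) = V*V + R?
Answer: -433261906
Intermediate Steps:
x(R, V) = R + V² (x(R, V) = V² + R = R + V²)
g(c) = 224 + c
(-10054 + g(n))*(x(9, -99) + 34432) = (-10054 + (224 + 37))*((9 + (-99)²) + 34432) = (-10054 + 261)*((9 + 9801) + 34432) = -9793*(9810 + 34432) = -9793*44242 = -433261906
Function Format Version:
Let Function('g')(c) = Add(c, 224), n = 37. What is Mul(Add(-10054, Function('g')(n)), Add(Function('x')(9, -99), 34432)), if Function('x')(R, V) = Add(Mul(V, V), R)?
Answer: -433261906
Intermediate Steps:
Function('x')(R, V) = Add(R, Pow(V, 2)) (Function('x')(R, V) = Add(Pow(V, 2), R) = Add(R, Pow(V, 2)))
Function('g')(c) = Add(224, c)
Mul(Add(-10054, Function('g')(n)), Add(Function('x')(9, -99), 34432)) = Mul(Add(-10054, Add(224, 37)), Add(Add(9, Pow(-99, 2)), 34432)) = Mul(Add(-10054, 261), Add(Add(9, 9801), 34432)) = Mul(-9793, Add(9810, 34432)) = Mul(-9793, 44242) = -433261906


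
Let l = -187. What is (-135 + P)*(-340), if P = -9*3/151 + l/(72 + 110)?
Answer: 636347570/13741 ≈ 46310.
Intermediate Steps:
P = -33151/27482 (P = -9*3/151 - 187/(72 + 110) = -27*1/151 - 187/182 = -27/151 - 187*1/182 = -27/151 - 187/182 = -33151/27482 ≈ -1.2063)
(-135 + P)*(-340) = (-135 - 33151/27482)*(-340) = -3743221/27482*(-340) = 636347570/13741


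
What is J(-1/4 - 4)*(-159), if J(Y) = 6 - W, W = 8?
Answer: 318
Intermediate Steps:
J(Y) = -2 (J(Y) = 6 - 1*8 = 6 - 8 = -2)
J(-1/4 - 4)*(-159) = -2*(-159) = 318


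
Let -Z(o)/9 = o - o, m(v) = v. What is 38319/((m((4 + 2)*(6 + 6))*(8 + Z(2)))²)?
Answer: 12773/110592 ≈ 0.11550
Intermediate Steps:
Z(o) = 0 (Z(o) = -9*(o - o) = -9*0 = 0)
38319/((m((4 + 2)*(6 + 6))*(8 + Z(2)))²) = 38319/((((4 + 2)*(6 + 6))*(8 + 0))²) = 38319/(((6*12)*8)²) = 38319/((72*8)²) = 38319/(576²) = 38319/331776 = 38319*(1/331776) = 12773/110592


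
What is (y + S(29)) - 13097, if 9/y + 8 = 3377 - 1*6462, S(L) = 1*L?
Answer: -13473111/1031 ≈ -13068.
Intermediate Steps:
S(L) = L
y = -3/1031 (y = 9/(-8 + (3377 - 1*6462)) = 9/(-8 + (3377 - 6462)) = 9/(-8 - 3085) = 9/(-3093) = 9*(-1/3093) = -3/1031 ≈ -0.0029098)
(y + S(29)) - 13097 = (-3/1031 + 29) - 13097 = 29896/1031 - 13097 = -13473111/1031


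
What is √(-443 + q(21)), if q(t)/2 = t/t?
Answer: 21*I ≈ 21.0*I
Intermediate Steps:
q(t) = 2 (q(t) = 2*(t/t) = 2*1 = 2)
√(-443 + q(21)) = √(-443 + 2) = √(-441) = 21*I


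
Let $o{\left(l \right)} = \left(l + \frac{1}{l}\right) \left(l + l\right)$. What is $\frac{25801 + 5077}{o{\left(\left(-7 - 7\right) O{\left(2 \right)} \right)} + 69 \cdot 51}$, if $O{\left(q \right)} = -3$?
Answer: $\frac{30878}{7049} \approx 4.3805$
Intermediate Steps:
$o{\left(l \right)} = 2 l \left(l + \frac{1}{l}\right)$ ($o{\left(l \right)} = \left(l + \frac{1}{l}\right) 2 l = 2 l \left(l + \frac{1}{l}\right)$)
$\frac{25801 + 5077}{o{\left(\left(-7 - 7\right) O{\left(2 \right)} \right)} + 69 \cdot 51} = \frac{25801 + 5077}{\left(2 + 2 \left(\left(-7 - 7\right) \left(-3\right)\right)^{2}\right) + 69 \cdot 51} = \frac{30878}{\left(2 + 2 \left(\left(-14\right) \left(-3\right)\right)^{2}\right) + 3519} = \frac{30878}{\left(2 + 2 \cdot 42^{2}\right) + 3519} = \frac{30878}{\left(2 + 2 \cdot 1764\right) + 3519} = \frac{30878}{\left(2 + 3528\right) + 3519} = \frac{30878}{3530 + 3519} = \frac{30878}{7049}$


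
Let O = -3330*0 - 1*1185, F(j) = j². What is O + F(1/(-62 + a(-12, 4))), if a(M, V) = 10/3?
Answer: -36706551/30976 ≈ -1185.0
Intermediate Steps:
a(M, V) = 10/3 (a(M, V) = 10*(⅓) = 10/3)
O = -1185 (O = 0 - 1185 = -1185)
O + F(1/(-62 + a(-12, 4))) = -1185 + (1/(-62 + 10/3))² = -1185 + (1/(-176/3))² = -1185 + (-3/176)² = -1185 + 9/30976 = -36706551/30976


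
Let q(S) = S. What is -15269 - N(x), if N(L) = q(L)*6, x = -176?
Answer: -14213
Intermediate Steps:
N(L) = 6*L (N(L) = L*6 = 6*L)
-15269 - N(x) = -15269 - 6*(-176) = -15269 - 1*(-1056) = -15269 + 1056 = -14213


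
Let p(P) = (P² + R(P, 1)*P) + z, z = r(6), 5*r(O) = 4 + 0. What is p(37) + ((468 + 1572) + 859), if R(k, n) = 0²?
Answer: 21344/5 ≈ 4268.8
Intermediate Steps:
R(k, n) = 0
r(O) = ⅘ (r(O) = (4 + 0)/5 = (⅕)*4 = ⅘)
z = ⅘ ≈ 0.80000
p(P) = ⅘ + P² (p(P) = (P² + 0*P) + ⅘ = (P² + 0) + ⅘ = P² + ⅘ = ⅘ + P²)
p(37) + ((468 + 1572) + 859) = (⅘ + 37²) + ((468 + 1572) + 859) = (⅘ + 1369) + (2040 + 859) = 6849/5 + 2899 = 21344/5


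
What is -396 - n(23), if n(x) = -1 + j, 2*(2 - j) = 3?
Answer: -791/2 ≈ -395.50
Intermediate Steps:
j = ½ (j = 2 - ½*3 = 2 - 3/2 = ½ ≈ 0.50000)
n(x) = -½ (n(x) = -1 + ½ = -½)
-396 - n(23) = -396 - 1*(-½) = -396 + ½ = -791/2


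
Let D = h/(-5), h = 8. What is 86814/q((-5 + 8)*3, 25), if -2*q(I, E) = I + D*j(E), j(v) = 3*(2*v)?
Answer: 8268/11 ≈ 751.64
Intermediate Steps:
D = -8/5 (D = 8/(-5) = 8*(-⅕) = -8/5 ≈ -1.6000)
j(v) = 6*v
q(I, E) = -I/2 + 24*E/5 (q(I, E) = -(I - 48*E/5)/2 = -I/2 + 24*E/5)
86814/q((-5 + 8)*3, 25) = 86814/(-(-5 + 8)*3/2 + (24/5)*25) = 86814/(-3*3/2 + 120) = 86814/(-½*9 + 120) = 86814/(-9/2 + 120) = 86814/(231/2) = 86814*(2/231) = 8268/11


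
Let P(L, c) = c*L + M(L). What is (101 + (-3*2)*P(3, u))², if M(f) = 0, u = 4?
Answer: 841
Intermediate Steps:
P(L, c) = L*c (P(L, c) = c*L + 0 = L*c + 0 = L*c)
(101 + (-3*2)*P(3, u))² = (101 + (-3*2)*(3*4))² = (101 - 6*12)² = (101 - 72)² = 29² = 841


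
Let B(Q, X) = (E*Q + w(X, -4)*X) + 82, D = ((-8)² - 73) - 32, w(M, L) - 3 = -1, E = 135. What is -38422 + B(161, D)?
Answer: -16687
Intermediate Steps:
w(M, L) = 2 (w(M, L) = 3 - 1 = 2)
D = -41 (D = (64 - 73) - 32 = -9 - 32 = -41)
B(Q, X) = 82 + 2*X + 135*Q (B(Q, X) = (135*Q + 2*X) + 82 = (2*X + 135*Q) + 82 = 82 + 2*X + 135*Q)
-38422 + B(161, D) = -38422 + (82 + 2*(-41) + 135*161) = -38422 + (82 - 82 + 21735) = -38422 + 21735 = -16687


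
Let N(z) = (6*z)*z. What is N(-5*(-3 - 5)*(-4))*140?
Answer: 21504000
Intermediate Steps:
N(z) = 6*z²
N(-5*(-3 - 5)*(-4))*140 = (6*(-5*(-3 - 5)*(-4))²)*140 = (6*(-5*(-8)*(-4))²)*140 = (6*(40*(-4))²)*140 = (6*(-160)²)*140 = (6*25600)*140 = 153600*140 = 21504000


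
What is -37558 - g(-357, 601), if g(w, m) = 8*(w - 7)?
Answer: -34646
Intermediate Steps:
g(w, m) = -56 + 8*w (g(w, m) = 8*(-7 + w) = -56 + 8*w)
-37558 - g(-357, 601) = -37558 - (-56 + 8*(-357)) = -37558 - (-56 - 2856) = -37558 - 1*(-2912) = -37558 + 2912 = -34646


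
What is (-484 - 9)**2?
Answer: 243049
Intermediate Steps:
(-484 - 9)**2 = (-493)**2 = 243049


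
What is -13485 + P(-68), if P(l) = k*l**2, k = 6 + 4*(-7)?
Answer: -115213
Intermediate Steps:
k = -22 (k = 6 - 28 = -22)
P(l) = -22*l**2
-13485 + P(-68) = -13485 - 22*(-68)**2 = -13485 - 22*4624 = -13485 - 101728 = -115213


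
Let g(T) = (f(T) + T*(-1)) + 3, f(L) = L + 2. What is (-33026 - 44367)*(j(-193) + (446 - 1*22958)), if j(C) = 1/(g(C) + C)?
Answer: 327547066001/188 ≈ 1.7423e+9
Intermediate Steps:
f(L) = 2 + L
g(T) = 5 (g(T) = ((2 + T) + T*(-1)) + 3 = ((2 + T) - T) + 3 = 2 + 3 = 5)
j(C) = 1/(5 + C)
(-33026 - 44367)*(j(-193) + (446 - 1*22958)) = (-33026 - 44367)*(1/(5 - 193) + (446 - 1*22958)) = -77393*(1/(-188) + (446 - 22958)) = -77393*(-1/188 - 22512) = -77393*(-4232257/188) = 327547066001/188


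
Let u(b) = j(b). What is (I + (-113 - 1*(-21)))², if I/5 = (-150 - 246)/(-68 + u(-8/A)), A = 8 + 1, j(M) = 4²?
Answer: 491401/169 ≈ 2907.7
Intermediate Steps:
j(M) = 16
A = 9
u(b) = 16
I = 495/13 (I = 5*((-150 - 246)/(-68 + 16)) = 5*(-396/(-52)) = 5*(-396*(-1/52)) = 5*(99/13) = 495/13 ≈ 38.077)
(I + (-113 - 1*(-21)))² = (495/13 + (-113 - 1*(-21)))² = (495/13 + (-113 + 21))² = (495/13 - 92)² = (-701/13)² = 491401/169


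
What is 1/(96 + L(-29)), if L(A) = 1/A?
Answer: 29/2783 ≈ 0.010420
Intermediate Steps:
1/(96 + L(-29)) = 1/(96 + 1/(-29)) = 1/(96 - 1/29) = 1/(2783/29) = 29/2783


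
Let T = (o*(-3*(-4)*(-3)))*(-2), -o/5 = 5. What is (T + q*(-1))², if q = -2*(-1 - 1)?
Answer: 3254416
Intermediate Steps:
o = -25 (o = -5*5 = -25)
q = 4 (q = -2*(-2) = 4)
T = -1800 (T = -25*(-3*(-4))*(-3)*(-2) = -300*(-3)*(-2) = -25*(-36)*(-2) = 900*(-2) = -1800)
(T + q*(-1))² = (-1800 + 4*(-1))² = (-1800 - 4)² = (-1804)² = 3254416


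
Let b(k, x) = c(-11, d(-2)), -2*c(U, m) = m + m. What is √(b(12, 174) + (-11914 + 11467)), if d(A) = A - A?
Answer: I*√447 ≈ 21.142*I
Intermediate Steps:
d(A) = 0
c(U, m) = -m (c(U, m) = -(m + m)/2 = -m)
b(k, x) = 0 (b(k, x) = -1*0 = 0)
√(b(12, 174) + (-11914 + 11467)) = √(0 + (-11914 + 11467)) = √(0 - 447) = √(-447) = I*√447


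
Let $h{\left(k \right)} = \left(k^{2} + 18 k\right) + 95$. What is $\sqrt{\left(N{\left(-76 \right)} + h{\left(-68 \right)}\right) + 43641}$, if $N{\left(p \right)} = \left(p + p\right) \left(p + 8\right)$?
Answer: $8 \sqrt{898} \approx 239.73$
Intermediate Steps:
$N{\left(p \right)} = 2 p \left(8 + p\right)$
$h{\left(k \right)} = 95 + k^{2} + 18 k$
$\sqrt{\left(N{\left(-76 \right)} + h{\left(-68 \right)}\right) + 43641} = \sqrt{\left(2 \left(-76\right) \left(8 - 76\right) + \left(95 + \left(-68\right)^{2} + 18 \left(-68\right)\right)\right) + 43641} = \sqrt{\left(2 \left(-76\right) \left(-68\right) + \left(95 + 4624 - 1224\right)\right) + 43641} = \sqrt{\left(10336 + 3495\right) + 43641} = \sqrt{13831 + 43641} = \sqrt{57472} = 8 \sqrt{898}$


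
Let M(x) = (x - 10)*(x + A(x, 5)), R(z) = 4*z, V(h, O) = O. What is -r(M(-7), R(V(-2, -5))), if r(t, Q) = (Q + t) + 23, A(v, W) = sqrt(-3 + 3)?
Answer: -122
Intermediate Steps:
A(v, W) = 0 (A(v, W) = sqrt(0) = 0)
M(x) = x*(-10 + x) (M(x) = (x - 10)*(x + 0) = (-10 + x)*x = x*(-10 + x))
r(t, Q) = 23 + Q + t
-r(M(-7), R(V(-2, -5))) = -(23 + 4*(-5) - 7*(-10 - 7)) = -(23 - 20 - 7*(-17)) = -(23 - 20 + 119) = -1*122 = -122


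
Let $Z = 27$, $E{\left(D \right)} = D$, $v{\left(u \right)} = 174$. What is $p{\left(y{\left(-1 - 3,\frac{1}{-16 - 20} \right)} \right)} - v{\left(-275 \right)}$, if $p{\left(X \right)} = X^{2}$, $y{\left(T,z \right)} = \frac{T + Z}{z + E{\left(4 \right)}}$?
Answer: $- \frac{2872542}{20449} \approx -140.47$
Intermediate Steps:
$y{\left(T,z \right)} = \frac{27 + T}{4 + z}$ ($y{\left(T,z \right)} = \frac{T + 27}{z + 4} = \frac{27 + T}{4 + z}$)
$p{\left(y{\left(-1 - 3,\frac{1}{-16 - 20} \right)} \right)} - v{\left(-275 \right)} = \left(\frac{27 - 4}{4 + \frac{1}{-16 - 20}}\right)^{2} - 174 = \left(\frac{27 - 4}{4 + \frac{1}{-36}}\right)^{2} - 174 = \left(\frac{1}{4 - \frac{1}{36}} \cdot 23\right)^{2} - 174 = \left(\frac{1}{\frac{143}{36}} \cdot 23\right)^{2} - 174 = \left(\frac{36}{143} \cdot 23\right)^{2} - 174 = \left(\frac{828}{143}\right)^{2} - 174 = \frac{685584}{20449} - 174 = - \frac{2872542}{20449}$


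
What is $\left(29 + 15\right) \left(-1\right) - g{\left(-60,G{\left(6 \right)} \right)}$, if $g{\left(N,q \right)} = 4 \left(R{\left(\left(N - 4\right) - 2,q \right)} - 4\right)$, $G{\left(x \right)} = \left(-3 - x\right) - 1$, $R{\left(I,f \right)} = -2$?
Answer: $-20$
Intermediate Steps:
$G{\left(x \right)} = -4 - x$
$g{\left(N,q \right)} = -24$ ($g{\left(N,q \right)} = 4 \left(-2 - 4\right) = 4 \left(-6\right) = -24$)
$\left(29 + 15\right) \left(-1\right) - g{\left(-60,G{\left(6 \right)} \right)} = \left(29 + 15\right) \left(-1\right) - -24 = 44 \left(-1\right) + 24 = -44 + 24 = -20$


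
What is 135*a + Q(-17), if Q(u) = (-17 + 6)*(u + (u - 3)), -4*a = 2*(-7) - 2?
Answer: 947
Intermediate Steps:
a = 4 (a = -(2*(-7) - 2)/4 = -(-14 - 2)/4 = -1/4*(-16) = 4)
Q(u) = 33 - 22*u (Q(u) = -11*(u + (-3 + u)) = -11*(-3 + 2*u) = 33 - 22*u)
135*a + Q(-17) = 135*4 + (33 - 22*(-17)) = 540 + (33 + 374) = 540 + 407 = 947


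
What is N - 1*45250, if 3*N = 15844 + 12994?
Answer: -106912/3 ≈ -35637.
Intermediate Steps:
N = 28838/3 (N = (15844 + 12994)/3 = (1/3)*28838 = 28838/3 ≈ 9612.7)
N - 1*45250 = 28838/3 - 1*45250 = 28838/3 - 45250 = -106912/3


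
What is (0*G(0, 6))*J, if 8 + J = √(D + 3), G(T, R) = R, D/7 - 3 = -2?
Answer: 0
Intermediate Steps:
D = 7 (D = 21 + 7*(-2) = 21 - 14 = 7)
J = -8 + √10 (J = -8 + √(7 + 3) = -8 + √10 ≈ -4.8377)
(0*G(0, 6))*J = (0*6)*(-8 + √10) = 0*(-8 + √10) = 0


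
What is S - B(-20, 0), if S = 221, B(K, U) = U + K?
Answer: 241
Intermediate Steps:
B(K, U) = K + U
S - B(-20, 0) = 221 - (-20 + 0) = 221 - 1*(-20) = 221 + 20 = 241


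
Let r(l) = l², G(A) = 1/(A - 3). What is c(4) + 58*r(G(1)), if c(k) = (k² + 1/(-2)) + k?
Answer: 34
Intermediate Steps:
G(A) = 1/(-3 + A)
c(k) = -½ + k + k² (c(k) = (k² - ½) + k = (-½ + k²) + k = -½ + k + k²)
c(4) + 58*r(G(1)) = (-½ + 4 + 4²) + 58*(1/(-3 + 1))² = (-½ + 4 + 16) + 58*(1/(-2))² = 39/2 + 58*(-½)² = 39/2 + 58*(¼) = 39/2 + 29/2 = 34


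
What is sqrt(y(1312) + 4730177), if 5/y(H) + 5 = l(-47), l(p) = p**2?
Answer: sqrt(5744345872263)/1102 ≈ 2174.9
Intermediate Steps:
y(H) = 5/2204 (y(H) = 5/(-5 + (-47)**2) = 5/(-5 + 2209) = 5/2204)
sqrt(y(1312) + 4730177) = sqrt(5/2204 + 4730177) = sqrt(10425310113/2204) = sqrt(5744345872263)/1102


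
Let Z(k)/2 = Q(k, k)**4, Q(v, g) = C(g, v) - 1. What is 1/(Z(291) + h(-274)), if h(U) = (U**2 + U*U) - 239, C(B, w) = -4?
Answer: 1/151163 ≈ 6.6154e-6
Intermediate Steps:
h(U) = -239 + 2*U**2 (h(U) = (U**2 + U**2) - 239 = 2*U**2 - 239 = -239 + 2*U**2)
Q(v, g) = -5 (Q(v, g) = -4 - 1 = -5)
Z(k) = 1250 (Z(k) = 2*(-5)**4 = 2*625 = 1250)
1/(Z(291) + h(-274)) = 1/(1250 + (-239 + 2*(-274)**2)) = 1/(1250 + (-239 + 2*75076)) = 1/(1250 + (-239 + 150152)) = 1/(1250 + 149913) = 1/151163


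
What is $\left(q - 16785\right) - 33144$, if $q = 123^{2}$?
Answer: $-34800$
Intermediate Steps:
$q = 15129$
$\left(q - 16785\right) - 33144 = \left(15129 - 16785\right) - 33144 = -1656 - 33144 = -34800$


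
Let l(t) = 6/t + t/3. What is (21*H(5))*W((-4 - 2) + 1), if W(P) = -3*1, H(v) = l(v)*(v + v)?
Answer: -1806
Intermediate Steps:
l(t) = 6/t + t/3 (l(t) = 6/t + t*(1/3) = 6/t + t/3)
H(v) = 2*v*(6/v + v/3) (H(v) = (6/v + v/3)*(v + v) = (6/v + v/3)*(2*v) = 2*v*(6/v + v/3))
W(P) = -3
(21*H(5))*W((-4 - 2) + 1) = (21*(12 + (2/3)*5**2))*(-3) = (21*(12 + (2/3)*25))*(-3) = (21*(12 + 50/3))*(-3) = (21*(86/3))*(-3) = 602*(-3) = -1806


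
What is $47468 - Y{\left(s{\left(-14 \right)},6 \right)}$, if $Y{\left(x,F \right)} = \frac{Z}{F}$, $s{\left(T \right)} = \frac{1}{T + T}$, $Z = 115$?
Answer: $\frac{284693}{6} \approx 47449.0$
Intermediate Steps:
$s{\left(T \right)} = \frac{1}{2 T}$
$Y{\left(x,F \right)} = \frac{115}{F}$
$47468 - Y{\left(s{\left(-14 \right)},6 \right)} = 47468 - \frac{115}{6} = \frac{284693}{6}$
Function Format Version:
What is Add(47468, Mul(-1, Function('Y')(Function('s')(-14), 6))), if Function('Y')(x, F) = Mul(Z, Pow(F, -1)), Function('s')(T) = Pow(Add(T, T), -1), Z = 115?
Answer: Rational(284693, 6) ≈ 47449.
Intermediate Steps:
Function('s')(T) = Mul(Rational(1, 2), Pow(T, -1)) (Function('s')(T) = Pow(Mul(2, T), -1) = Mul(Rational(1, 2), Pow(T, -1)))
Function('Y')(x, F) = Mul(115, Pow(F, -1))
Add(47468, Mul(-1, Function('Y')(Function('s')(-14), 6))) = Add(47468, Mul(-1, Mul(115, Pow(6, -1)))) = Add(47468, Mul(-1, Mul(115, Rational(1, 6)))) = Add(47468, Mul(-1, Rational(115, 6))) = Add(47468, Rational(-115, 6)) = Rational(284693, 6)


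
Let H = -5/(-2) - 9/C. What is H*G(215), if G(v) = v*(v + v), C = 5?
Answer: 64715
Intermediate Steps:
G(v) = 2*v**2 (G(v) = v*(2*v) = 2*v**2)
H = 7/10 (H = -5/(-2) - 9/5 = -5*(-1/2) - 9*1/5 = 5/2 - 9/5 = 7/10 ≈ 0.70000)
H*G(215) = 7*(2*215**2)/10 = 7*(2*46225)/10 = (7/10)*92450 = 64715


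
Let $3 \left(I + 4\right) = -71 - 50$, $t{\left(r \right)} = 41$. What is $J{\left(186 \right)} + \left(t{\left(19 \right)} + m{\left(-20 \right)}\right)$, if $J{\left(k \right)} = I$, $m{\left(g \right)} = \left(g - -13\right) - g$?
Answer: $\frac{29}{3} \approx 9.6667$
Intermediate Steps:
$m{\left(g \right)} = 13$ ($m{\left(g \right)} = \left(g + 13\right) - g = \left(13 + g\right) - g = 13$)
$I = - \frac{133}{3}$ ($I = -4 + \frac{-71 - 50}{3} = -4 + \frac{1}{3} \left(-121\right) = -4 - \frac{121}{3} = - \frac{133}{3} \approx -44.333$)
$J{\left(k \right)} = - \frac{133}{3}$
$J{\left(186 \right)} + \left(t{\left(19 \right)} + m{\left(-20 \right)}\right) = - \frac{133}{3} + \left(41 + 13\right) = - \frac{133}{3} + 54 = \frac{29}{3}$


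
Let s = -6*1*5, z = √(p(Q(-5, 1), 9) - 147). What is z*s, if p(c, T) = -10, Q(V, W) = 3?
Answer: -30*I*√157 ≈ -375.9*I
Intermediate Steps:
z = I*√157 (z = √(-10 - 147) = √(-157) = I*√157 ≈ 12.53*I)
s = -30 (s = -6*5 = -30)
z*s = (I*√157)*(-30) = -30*I*√157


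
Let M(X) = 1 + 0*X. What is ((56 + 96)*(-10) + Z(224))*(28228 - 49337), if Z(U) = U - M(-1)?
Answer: 27378373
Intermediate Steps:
M(X) = 1 (M(X) = 1 + 0 = 1)
Z(U) = -1 + U (Z(U) = U - 1*1 = U - 1 = -1 + U)
((56 + 96)*(-10) + Z(224))*(28228 - 49337) = ((56 + 96)*(-10) + (-1 + 224))*(28228 - 49337) = (152*(-10) + 223)*(-21109) = (-1520 + 223)*(-21109) = -1297*(-21109) = 27378373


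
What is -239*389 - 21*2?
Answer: -93013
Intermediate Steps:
-239*389 - 21*2 = -92971 - 7*6 = -92971 - 42 = -93013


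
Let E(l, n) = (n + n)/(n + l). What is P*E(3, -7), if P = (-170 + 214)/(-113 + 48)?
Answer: -154/65 ≈ -2.3692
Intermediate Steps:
P = -44/65 (P = 44/(-65) = 44*(-1/65) = -44/65 ≈ -0.67692)
E(l, n) = 2*n/(l + n) (E(l, n) = (2*n)/(l + n) = 2*n/(l + n))
P*E(3, -7) = -88*(-7)/(65*(3 - 7)) = -88*(-7)/(65*(-4)) = -88*(-7)*(-1)/(65*4) = -44/65*7/2 = -154/65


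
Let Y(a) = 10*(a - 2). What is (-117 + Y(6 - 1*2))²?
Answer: 9409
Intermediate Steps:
Y(a) = -20 + 10*a (Y(a) = 10*(-2 + a) = -20 + 10*a)
(-117 + Y(6 - 1*2))² = (-117 + (-20 + 10*(6 - 1*2)))² = (-117 + (-20 + 10*(6 - 2)))² = (-117 + (-20 + 10*4))² = (-117 + (-20 + 40))² = (-117 + 20)² = (-97)² = 9409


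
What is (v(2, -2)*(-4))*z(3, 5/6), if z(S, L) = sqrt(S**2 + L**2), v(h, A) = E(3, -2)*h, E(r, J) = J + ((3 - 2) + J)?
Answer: 4*sqrt(349) ≈ 74.726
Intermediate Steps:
E(r, J) = 1 + 2*J (E(r, J) = J + (1 + J) = 1 + 2*J)
v(h, A) = -3*h (v(h, A) = (1 + 2*(-2))*h = (1 - 4)*h = -3*h)
z(S, L) = sqrt(L**2 + S**2)
(v(2, -2)*(-4))*z(3, 5/6) = (-3*2*(-4))*sqrt((5/6)**2 + 3**2) = (-6*(-4))*sqrt((5*(1/6))**2 + 9) = 24*sqrt((5/6)**2 + 9) = 24*sqrt(25/36 + 9) = 24*sqrt(349/36) = 24*(sqrt(349)/6) = 4*sqrt(349)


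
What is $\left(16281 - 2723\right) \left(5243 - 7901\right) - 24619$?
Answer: $-36061783$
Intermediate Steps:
$\left(16281 - 2723\right) \left(5243 - 7901\right) - 24619 = 13558 \left(-2658\right) - 24619 = -36037164 - 24619 = -36061783$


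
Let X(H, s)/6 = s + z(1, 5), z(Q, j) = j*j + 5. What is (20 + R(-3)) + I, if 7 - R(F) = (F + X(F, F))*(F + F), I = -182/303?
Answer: 297061/303 ≈ 980.40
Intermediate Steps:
I = -182/303 (I = -182*1/303 = -182/303 ≈ -0.60066)
z(Q, j) = 5 + j² (z(Q, j) = j² + 5 = 5 + j²)
X(H, s) = 180 + 6*s (X(H, s) = 6*(s + (5 + 5²)) = 6*(s + (5 + 25)) = 6*(s + 30) = 6*(30 + s) = 180 + 6*s)
R(F) = 7 - 2*F*(180 + 7*F) (R(F) = 7 - (F + (180 + 6*F))*(F + F) = 7 - (180 + 7*F)*2*F = 7 - 2*F*(180 + 7*F))
(20 + R(-3)) + I = (20 + (7 - 360*(-3) - 14*(-3)²)) - 182/303 = (20 + (7 + 1080 - 14*9)) - 182/303 = (20 + (7 + 1080 - 126)) - 182/303 = (20 + 961) - 182/303 = 981 - 182/303 = 297061/303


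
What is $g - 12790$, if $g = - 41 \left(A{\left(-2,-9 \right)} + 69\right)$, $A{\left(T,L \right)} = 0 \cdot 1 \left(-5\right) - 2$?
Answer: $-15537$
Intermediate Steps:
$A{\left(T,L \right)} = -2$ ($A{\left(T,L \right)} = 0 \left(-5\right) - 2 = 0 - 2 = -2$)
$g = -2747$ ($g = - 41 \left(-2 + 69\right) = \left(-41\right) 67 = -2747$)
$g - 12790 = -2747 - 12790 = -15537$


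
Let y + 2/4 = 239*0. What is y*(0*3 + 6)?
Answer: -3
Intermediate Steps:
y = -½ (y = -½ + 239*0 = -½ + 0 = -½ ≈ -0.50000)
y*(0*3 + 6) = -(0*3 + 6)/2 = -(0 + 6)/2 = -½*6 = -3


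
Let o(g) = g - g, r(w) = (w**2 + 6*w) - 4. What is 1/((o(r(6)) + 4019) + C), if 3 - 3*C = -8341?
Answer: 3/20401 ≈ 0.00014705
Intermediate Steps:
C = 8344/3 (C = 1 - 1/3*(-8341) = 1 + 8341/3 = 8344/3 ≈ 2781.3)
r(w) = -4 + w**2 + 6*w
o(g) = 0
1/((o(r(6)) + 4019) + C) = 1/((0 + 4019) + 8344/3) = 1/(4019 + 8344/3) = 1/(20401/3) = 3/20401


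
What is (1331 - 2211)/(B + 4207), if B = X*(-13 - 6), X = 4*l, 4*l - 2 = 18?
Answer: -880/3827 ≈ -0.22995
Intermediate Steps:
l = 5 (l = ½ + (¼)*18 = ½ + 9/2 = 5)
X = 20 (X = 4*5 = 20)
B = -380 (B = 20*(-13 - 6) = 20*(-19) = -380)
(1331 - 2211)/(B + 4207) = (1331 - 2211)/(-380 + 4207) = -880/3827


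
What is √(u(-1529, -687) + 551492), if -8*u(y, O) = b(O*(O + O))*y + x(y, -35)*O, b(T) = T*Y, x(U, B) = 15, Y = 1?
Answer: √2895406886/4 ≈ 13452.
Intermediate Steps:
b(T) = T (b(T) = T*1 = T)
u(y, O) = -15*O/8 - y*O²/4 (u(y, O) = -((O*(O + O))*y + 15*O)/8 = -((O*(2*O))*y + 15*O)/8 = -((2*O²)*y + 15*O)/8 = -(2*y*O² + 15*O)/8 = -(15*O + 2*y*O²)/8 = -15*O/8 - y*O²/4)
√(u(-1529, -687) + 551492) = √((⅛)*(-687)*(-15 - 2*(-687)*(-1529)) + 551492) = √((⅛)*(-687)*(-15 - 2100846) + 551492) = √((⅛)*(-687)*(-2100861) + 551492) = √(1443291507/8 + 551492) = √(1447703443/8) = √2895406886/4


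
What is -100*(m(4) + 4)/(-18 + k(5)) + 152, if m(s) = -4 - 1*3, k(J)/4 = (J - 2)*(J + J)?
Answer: 2634/17 ≈ 154.94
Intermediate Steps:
k(J) = 8*J*(-2 + J) (k(J) = 4*((J - 2)*(J + J)) = 4*((-2 + J)*(2*J)) = 4*(2*J*(-2 + J)) = 8*J*(-2 + J))
m(s) = -7 (m(s) = -4 - 3 = -7)
-100*(m(4) + 4)/(-18 + k(5)) + 152 = -100*(-7 + 4)/(-18 + 8*5*(-2 + 5)) + 152 = -(-300)/(-18 + 8*5*3) + 152 = -(-300)/(-18 + 120) + 152 = -(-300)/102 + 152 = -100*(-1/34) + 152 = 50/17 + 152 = 2634/17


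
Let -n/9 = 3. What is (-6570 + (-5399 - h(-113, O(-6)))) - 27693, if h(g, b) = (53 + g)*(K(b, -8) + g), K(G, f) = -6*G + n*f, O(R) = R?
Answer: -31322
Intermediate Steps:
n = -27 (n = -9*3 = -27)
K(G, f) = -27*f - 6*G (K(G, f) = -6*G - 27*f = -27*f - 6*G)
h(g, b) = (53 + g)*(216 + g - 6*b) (h(g, b) = (53 + g)*((-27*(-8) - 6*b) + g) = (53 + g)*((216 - 6*b) + g) = (53 + g)*(216 + g - 6*b))
(-6570 + (-5399 - h(-113, O(-6)))) - 27693 = (-6570 + (-5399 - (11448 + (-113)**2 - 318*(-6) + 269*(-113) - 6*(-6)*(-113)))) - 27693 = (-6570 + (-5399 - (11448 + 12769 + 1908 - 30397 - 4068))) - 27693 = (-6570 + (-5399 - 1*(-8340))) - 27693 = (-6570 + (-5399 + 8340)) - 27693 = (-6570 + 2941) - 27693 = -3629 - 27693 = -31322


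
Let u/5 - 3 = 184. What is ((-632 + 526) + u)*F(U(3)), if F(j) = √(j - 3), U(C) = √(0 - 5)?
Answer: 829*√(-3 + I*√5) ≈ 504.83 + 1522.0*I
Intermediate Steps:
u = 935 (u = 15 + 5*184 = 15 + 920 = 935)
U(C) = I*√5 (U(C) = √(-5) = I*√5)
F(j) = √(-3 + j)
((-632 + 526) + u)*F(U(3)) = ((-632 + 526) + 935)*√(-3 + I*√5) = (-106 + 935)*√(-3 + I*√5) = 829*√(-3 + I*√5)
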